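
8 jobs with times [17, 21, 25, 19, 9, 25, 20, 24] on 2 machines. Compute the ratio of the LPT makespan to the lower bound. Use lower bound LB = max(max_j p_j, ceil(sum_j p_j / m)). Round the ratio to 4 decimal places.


LPT order: [25, 25, 24, 21, 20, 19, 17, 9]
Machine loads after assignment: [77, 83]
LPT makespan = 83
Lower bound = max(max_job, ceil(total/2)) = max(25, 80) = 80
Ratio = 83 / 80 = 1.0375

1.0375


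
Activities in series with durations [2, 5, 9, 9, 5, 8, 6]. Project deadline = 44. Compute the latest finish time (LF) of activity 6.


LF(activity 6) = deadline - sum of successor durations
Successors: activities 7 through 7 with durations [6]
Sum of successor durations = 6
LF = 44 - 6 = 38

38


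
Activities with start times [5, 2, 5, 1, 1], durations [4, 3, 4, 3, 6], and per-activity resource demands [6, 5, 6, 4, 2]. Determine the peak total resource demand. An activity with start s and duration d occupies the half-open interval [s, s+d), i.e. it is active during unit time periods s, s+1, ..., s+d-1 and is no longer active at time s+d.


Each activity i is active on [start_i, start_i + duration_i).
Compute total resource usage per time slot:
  t=0: active resources = [], total = 0
  t=1: active resources = [4, 2], total = 6
  t=2: active resources = [5, 4, 2], total = 11
  t=3: active resources = [5, 4, 2], total = 11
  t=4: active resources = [5, 2], total = 7
  t=5: active resources = [6, 6, 2], total = 14
  t=6: active resources = [6, 6, 2], total = 14
  t=7: active resources = [6, 6], total = 12
  t=8: active resources = [6, 6], total = 12
Peak resource demand = 14

14


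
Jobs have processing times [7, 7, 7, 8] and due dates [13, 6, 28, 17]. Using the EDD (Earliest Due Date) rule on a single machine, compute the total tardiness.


Sort by due date (EDD order): [(7, 6), (7, 13), (8, 17), (7, 28)]
Compute completion times and tardiness:
  Job 1: p=7, d=6, C=7, tardiness=max(0,7-6)=1
  Job 2: p=7, d=13, C=14, tardiness=max(0,14-13)=1
  Job 3: p=8, d=17, C=22, tardiness=max(0,22-17)=5
  Job 4: p=7, d=28, C=29, tardiness=max(0,29-28)=1
Total tardiness = 8

8


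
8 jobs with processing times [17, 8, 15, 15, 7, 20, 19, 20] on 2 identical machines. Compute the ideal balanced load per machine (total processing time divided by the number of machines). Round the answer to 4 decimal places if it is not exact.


Total processing time = 17 + 8 + 15 + 15 + 7 + 20 + 19 + 20 = 121
Number of machines = 2
Ideal balanced load = 121 / 2 = 60.5

60.5


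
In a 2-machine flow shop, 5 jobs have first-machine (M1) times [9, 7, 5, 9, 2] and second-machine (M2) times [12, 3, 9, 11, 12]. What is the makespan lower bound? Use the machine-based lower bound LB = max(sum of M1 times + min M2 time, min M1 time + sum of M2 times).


LB1 = sum(M1 times) + min(M2 times) = 32 + 3 = 35
LB2 = min(M1 times) + sum(M2 times) = 2 + 47 = 49
Lower bound = max(LB1, LB2) = max(35, 49) = 49

49


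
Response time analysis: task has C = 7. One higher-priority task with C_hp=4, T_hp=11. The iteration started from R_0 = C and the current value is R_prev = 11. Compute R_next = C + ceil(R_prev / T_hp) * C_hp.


R_next = C + ceil(R_prev / T_hp) * C_hp
ceil(11 / 11) = ceil(1.0) = 1
Interference = 1 * 4 = 4
R_next = 7 + 4 = 11
R_next = R_prev, so the iteration has converged (response time = 11).

11


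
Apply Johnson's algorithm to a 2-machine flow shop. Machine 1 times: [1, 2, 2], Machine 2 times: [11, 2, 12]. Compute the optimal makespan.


Apply Johnson's rule:
  Group 1 (a <= b): [(1, 1, 11), (2, 2, 2), (3, 2, 12)]
  Group 2 (a > b): []
Optimal job order: [1, 2, 3]
Schedule:
  Job 1: M1 done at 1, M2 done at 12
  Job 2: M1 done at 3, M2 done at 14
  Job 3: M1 done at 5, M2 done at 26
Makespan = 26

26


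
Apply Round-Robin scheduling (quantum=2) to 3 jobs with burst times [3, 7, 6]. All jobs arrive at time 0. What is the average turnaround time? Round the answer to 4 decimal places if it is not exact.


Time quantum = 2
Execution trace:
  J1 runs 2 units, time = 2
  J2 runs 2 units, time = 4
  J3 runs 2 units, time = 6
  J1 runs 1 units, time = 7
  J2 runs 2 units, time = 9
  J3 runs 2 units, time = 11
  J2 runs 2 units, time = 13
  J3 runs 2 units, time = 15
  J2 runs 1 units, time = 16
Finish times: [7, 16, 15]
Average turnaround = 38/3 = 12.6667

12.6667


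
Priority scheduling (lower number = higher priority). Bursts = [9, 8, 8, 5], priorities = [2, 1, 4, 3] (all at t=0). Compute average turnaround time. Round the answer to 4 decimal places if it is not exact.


Sort by priority (ascending = highest first):
Order: [(1, 8), (2, 9), (3, 5), (4, 8)]
Completion times:
  Priority 1, burst=8, C=8
  Priority 2, burst=9, C=17
  Priority 3, burst=5, C=22
  Priority 4, burst=8, C=30
Average turnaround = 77/4 = 19.25

19.25


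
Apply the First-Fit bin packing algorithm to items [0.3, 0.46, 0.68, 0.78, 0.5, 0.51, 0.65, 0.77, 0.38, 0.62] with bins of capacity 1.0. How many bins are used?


Place items sequentially using First-Fit:
  Item 0.3 -> new Bin 1
  Item 0.46 -> Bin 1 (now 0.76)
  Item 0.68 -> new Bin 2
  Item 0.78 -> new Bin 3
  Item 0.5 -> new Bin 4
  Item 0.51 -> new Bin 5
  Item 0.65 -> new Bin 6
  Item 0.77 -> new Bin 7
  Item 0.38 -> Bin 4 (now 0.88)
  Item 0.62 -> new Bin 8
Total bins used = 8

8


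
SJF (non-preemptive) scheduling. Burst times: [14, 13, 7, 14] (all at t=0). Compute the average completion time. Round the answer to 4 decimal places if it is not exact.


SJF order (ascending): [7, 13, 14, 14]
Completion times:
  Job 1: burst=7, C=7
  Job 2: burst=13, C=20
  Job 3: burst=14, C=34
  Job 4: burst=14, C=48
Average completion = 109/4 = 27.25

27.25


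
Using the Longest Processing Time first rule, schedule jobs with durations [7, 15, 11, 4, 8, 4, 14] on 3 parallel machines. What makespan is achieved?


Sort jobs in decreasing order (LPT): [15, 14, 11, 8, 7, 4, 4]
Assign each job to the least loaded machine:
  Machine 1: jobs [15, 4, 4], load = 23
  Machine 2: jobs [14, 7], load = 21
  Machine 3: jobs [11, 8], load = 19
Makespan = max load = 23

23


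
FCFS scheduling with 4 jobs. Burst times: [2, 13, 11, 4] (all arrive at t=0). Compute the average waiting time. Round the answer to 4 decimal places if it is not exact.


FCFS order (as given): [2, 13, 11, 4]
Waiting times:
  Job 1: wait = 0
  Job 2: wait = 2
  Job 3: wait = 15
  Job 4: wait = 26
Sum of waiting times = 43
Average waiting time = 43/4 = 10.75

10.75


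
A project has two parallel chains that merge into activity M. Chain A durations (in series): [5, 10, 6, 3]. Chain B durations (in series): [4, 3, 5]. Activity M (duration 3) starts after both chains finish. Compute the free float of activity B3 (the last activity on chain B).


ES(B3) = sum of predecessors on chain B = 7
EF(B3) = ES + duration = 7 + 5 = 12
Successor of B3 is M. ES(M) = max(sum(A), sum(B)) = max(24, 12) = 24
Free float = ES(successor) - EF(current) = 24 - 12 = 12

12


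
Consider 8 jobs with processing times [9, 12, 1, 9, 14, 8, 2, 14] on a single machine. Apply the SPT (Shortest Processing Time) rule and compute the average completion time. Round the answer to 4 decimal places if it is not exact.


Sort jobs by processing time (SPT order): [1, 2, 8, 9, 9, 12, 14, 14]
Compute completion times sequentially:
  Job 1: processing = 1, completes at 1
  Job 2: processing = 2, completes at 3
  Job 3: processing = 8, completes at 11
  Job 4: processing = 9, completes at 20
  Job 5: processing = 9, completes at 29
  Job 6: processing = 12, completes at 41
  Job 7: processing = 14, completes at 55
  Job 8: processing = 14, completes at 69
Sum of completion times = 229
Average completion time = 229/8 = 28.625

28.625


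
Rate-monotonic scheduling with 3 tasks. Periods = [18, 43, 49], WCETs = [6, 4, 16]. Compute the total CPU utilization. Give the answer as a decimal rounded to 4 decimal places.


Compute individual utilizations (exact fractions):
  Task 1: C/T = 6/18 = 1/3 (approx. 0.3333)
  Task 2: C/T = 4/43 (approx. 0.093)
  Task 3: C/T = 16/49 (approx. 0.3265)
Total utilization U = 1/3 + 4/43 + 16/49 = 4759/6321
Rounded to 4 decimal places: U = 0.7529
RM (Liu & Layland) bound for 3 tasks = 0.779763; compare with U = 4759/6321 (approx. 0.752887)
U <= bound, so schedulable by RM sufficient condition.

0.7529


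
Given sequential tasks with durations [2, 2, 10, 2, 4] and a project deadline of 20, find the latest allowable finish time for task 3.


LF(activity 3) = deadline - sum of successor durations
Successors: activities 4 through 5 with durations [2, 4]
Sum of successor durations = 6
LF = 20 - 6 = 14

14


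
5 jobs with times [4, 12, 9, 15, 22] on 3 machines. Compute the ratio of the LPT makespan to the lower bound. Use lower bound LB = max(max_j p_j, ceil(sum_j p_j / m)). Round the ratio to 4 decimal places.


LPT order: [22, 15, 12, 9, 4]
Machine loads after assignment: [22, 19, 21]
LPT makespan = 22
Lower bound = max(max_job, ceil(total/3)) = max(22, 21) = 22
Ratio = 22 / 22 = 1.0

1.0


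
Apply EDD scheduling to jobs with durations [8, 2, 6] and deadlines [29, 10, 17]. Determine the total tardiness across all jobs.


Sort by due date (EDD order): [(2, 10), (6, 17), (8, 29)]
Compute completion times and tardiness:
  Job 1: p=2, d=10, C=2, tardiness=max(0,2-10)=0
  Job 2: p=6, d=17, C=8, tardiness=max(0,8-17)=0
  Job 3: p=8, d=29, C=16, tardiness=max(0,16-29)=0
Total tardiness = 0

0


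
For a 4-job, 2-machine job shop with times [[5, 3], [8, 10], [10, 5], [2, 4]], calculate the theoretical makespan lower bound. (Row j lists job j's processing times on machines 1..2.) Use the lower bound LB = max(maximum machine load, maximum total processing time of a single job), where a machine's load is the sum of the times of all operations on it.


Machine loads:
  Machine 1: 5 + 8 + 10 + 2 = 25
  Machine 2: 3 + 10 + 5 + 4 = 22
Max machine load = 25
Job totals:
  Job 1: 8
  Job 2: 18
  Job 3: 15
  Job 4: 6
Max job total = 18
Lower bound = max(25, 18) = 25

25


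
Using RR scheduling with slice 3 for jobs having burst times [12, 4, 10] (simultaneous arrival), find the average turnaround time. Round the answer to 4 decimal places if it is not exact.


Time quantum = 3
Execution trace:
  J1 runs 3 units, time = 3
  J2 runs 3 units, time = 6
  J3 runs 3 units, time = 9
  J1 runs 3 units, time = 12
  J2 runs 1 units, time = 13
  J3 runs 3 units, time = 16
  J1 runs 3 units, time = 19
  J3 runs 3 units, time = 22
  J1 runs 3 units, time = 25
  J3 runs 1 units, time = 26
Finish times: [25, 13, 26]
Average turnaround = 64/3 = 21.3333

21.3333


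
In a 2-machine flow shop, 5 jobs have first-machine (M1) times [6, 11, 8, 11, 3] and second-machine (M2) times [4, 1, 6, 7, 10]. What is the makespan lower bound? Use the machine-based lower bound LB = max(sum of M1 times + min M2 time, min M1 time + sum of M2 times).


LB1 = sum(M1 times) + min(M2 times) = 39 + 1 = 40
LB2 = min(M1 times) + sum(M2 times) = 3 + 28 = 31
Lower bound = max(LB1, LB2) = max(40, 31) = 40

40


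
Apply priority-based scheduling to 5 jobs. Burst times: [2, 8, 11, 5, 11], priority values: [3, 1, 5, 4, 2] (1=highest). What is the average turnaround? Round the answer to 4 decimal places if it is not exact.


Sort by priority (ascending = highest first):
Order: [(1, 8), (2, 11), (3, 2), (4, 5), (5, 11)]
Completion times:
  Priority 1, burst=8, C=8
  Priority 2, burst=11, C=19
  Priority 3, burst=2, C=21
  Priority 4, burst=5, C=26
  Priority 5, burst=11, C=37
Average turnaround = 111/5 = 22.2

22.2


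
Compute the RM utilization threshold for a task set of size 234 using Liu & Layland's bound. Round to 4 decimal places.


Compute 2^(1/234) = 1.0029665590
Subtract 1: 1.0029665590 - 1 = 0.0029665590
Multiply by n: 234 * 0.0029665590 = 0.6941748060
Round to 4 dp: 0.6942

0.6942


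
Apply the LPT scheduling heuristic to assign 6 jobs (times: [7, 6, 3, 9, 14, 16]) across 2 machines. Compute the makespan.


Sort jobs in decreasing order (LPT): [16, 14, 9, 7, 6, 3]
Assign each job to the least loaded machine:
  Machine 1: jobs [16, 7, 6], load = 29
  Machine 2: jobs [14, 9, 3], load = 26
Makespan = max load = 29

29


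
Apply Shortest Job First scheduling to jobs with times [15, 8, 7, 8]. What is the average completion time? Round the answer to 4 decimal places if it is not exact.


SJF order (ascending): [7, 8, 8, 15]
Completion times:
  Job 1: burst=7, C=7
  Job 2: burst=8, C=15
  Job 3: burst=8, C=23
  Job 4: burst=15, C=38
Average completion = 83/4 = 20.75

20.75


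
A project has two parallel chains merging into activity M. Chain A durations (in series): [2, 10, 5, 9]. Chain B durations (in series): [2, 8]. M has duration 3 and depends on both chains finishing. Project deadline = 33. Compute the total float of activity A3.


Forward pass: ES(A3) = sum of predecessors on chain A = 12
EF = ES + duration = 12 + 5 = 17
Backward pass: LF(M) = deadline = 33; LS(M) = 33 - 3 = 30
LF(A3) = LS(M) - sum(successors on chain A) = 30 - 9 = 21
LS = LF - duration = 21 - 5 = 16
Total float = LS - ES = 16 - 12 = 4

4


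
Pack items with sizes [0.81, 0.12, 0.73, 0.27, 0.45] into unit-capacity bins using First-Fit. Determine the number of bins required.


Place items sequentially using First-Fit:
  Item 0.81 -> new Bin 1
  Item 0.12 -> Bin 1 (now 0.93)
  Item 0.73 -> new Bin 2
  Item 0.27 -> Bin 2 (now 1.0)
  Item 0.45 -> new Bin 3
Total bins used = 3

3


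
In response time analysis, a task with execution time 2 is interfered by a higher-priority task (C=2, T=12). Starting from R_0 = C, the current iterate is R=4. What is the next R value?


R_next = C + ceil(R_prev / T_hp) * C_hp
ceil(4 / 12) = ceil(0.3333) = 1
Interference = 1 * 2 = 2
R_next = 2 + 2 = 4
R_next = R_prev, so the iteration has converged (response time = 4).

4


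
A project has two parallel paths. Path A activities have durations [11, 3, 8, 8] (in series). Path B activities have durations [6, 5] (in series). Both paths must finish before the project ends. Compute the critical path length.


Path A total = 11 + 3 + 8 + 8 = 30
Path B total = 6 + 5 = 11
Critical path = longest path = max(30, 11) = 30

30


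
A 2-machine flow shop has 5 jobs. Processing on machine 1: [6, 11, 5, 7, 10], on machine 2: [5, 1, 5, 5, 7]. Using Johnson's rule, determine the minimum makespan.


Apply Johnson's rule:
  Group 1 (a <= b): [(3, 5, 5)]
  Group 2 (a > b): [(5, 10, 7), (1, 6, 5), (4, 7, 5), (2, 11, 1)]
Optimal job order: [3, 5, 1, 4, 2]
Schedule:
  Job 3: M1 done at 5, M2 done at 10
  Job 5: M1 done at 15, M2 done at 22
  Job 1: M1 done at 21, M2 done at 27
  Job 4: M1 done at 28, M2 done at 33
  Job 2: M1 done at 39, M2 done at 40
Makespan = 40

40


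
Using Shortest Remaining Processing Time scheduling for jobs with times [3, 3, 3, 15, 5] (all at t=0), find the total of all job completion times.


Since all jobs arrive at t=0, SRPT equals SPT ordering.
SPT order: [3, 3, 3, 5, 15]
Completion times:
  Job 1: p=3, C=3
  Job 2: p=3, C=6
  Job 3: p=3, C=9
  Job 4: p=5, C=14
  Job 5: p=15, C=29
Total completion time = 3 + 6 + 9 + 14 + 29 = 61

61


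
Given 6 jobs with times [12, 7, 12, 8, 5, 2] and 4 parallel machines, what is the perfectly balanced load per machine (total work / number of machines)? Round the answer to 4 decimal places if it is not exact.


Total processing time = 12 + 7 + 12 + 8 + 5 + 2 = 46
Number of machines = 4
Ideal balanced load = 46 / 4 = 11.5

11.5


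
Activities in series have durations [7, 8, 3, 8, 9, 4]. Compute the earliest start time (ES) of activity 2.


Activity 2 starts after activities 1 through 1 complete.
Predecessor durations: [7]
ES = 7 = 7

7


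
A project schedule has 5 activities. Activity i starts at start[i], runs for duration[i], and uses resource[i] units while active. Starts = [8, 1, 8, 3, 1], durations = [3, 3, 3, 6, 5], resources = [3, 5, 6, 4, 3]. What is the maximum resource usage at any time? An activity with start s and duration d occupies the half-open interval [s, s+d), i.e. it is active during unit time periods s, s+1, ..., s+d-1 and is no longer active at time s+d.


Each activity i is active on [start_i, start_i + duration_i).
Compute total resource usage per time slot:
  t=0: active resources = [], total = 0
  t=1: active resources = [5, 3], total = 8
  t=2: active resources = [5, 3], total = 8
  t=3: active resources = [5, 4, 3], total = 12
  t=4: active resources = [4, 3], total = 7
  t=5: active resources = [4, 3], total = 7
  t=6: active resources = [4], total = 4
  t=7: active resources = [4], total = 4
  t=8: active resources = [3, 6, 4], total = 13
  t=9: active resources = [3, 6], total = 9
  t=10: active resources = [3, 6], total = 9
Peak resource demand = 13

13


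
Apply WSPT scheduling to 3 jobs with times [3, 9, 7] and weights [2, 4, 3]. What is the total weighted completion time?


Compute p/w ratios and sort ascending (WSPT): [(3, 2), (9, 4), (7, 3)]
Compute weighted completion times:
  Job (p=3,w=2): C=3, w*C=2*3=6
  Job (p=9,w=4): C=12, w*C=4*12=48
  Job (p=7,w=3): C=19, w*C=3*19=57
Total weighted completion time = 111

111


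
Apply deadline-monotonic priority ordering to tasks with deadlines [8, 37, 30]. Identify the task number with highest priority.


Sort tasks by relative deadline (ascending):
  Task 1: deadline = 8
  Task 3: deadline = 30
  Task 2: deadline = 37
Priority order (highest first): [1, 3, 2]
Highest priority task = 1

1


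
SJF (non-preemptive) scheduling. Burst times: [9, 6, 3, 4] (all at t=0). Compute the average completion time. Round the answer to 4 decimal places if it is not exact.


SJF order (ascending): [3, 4, 6, 9]
Completion times:
  Job 1: burst=3, C=3
  Job 2: burst=4, C=7
  Job 3: burst=6, C=13
  Job 4: burst=9, C=22
Average completion = 45/4 = 11.25

11.25


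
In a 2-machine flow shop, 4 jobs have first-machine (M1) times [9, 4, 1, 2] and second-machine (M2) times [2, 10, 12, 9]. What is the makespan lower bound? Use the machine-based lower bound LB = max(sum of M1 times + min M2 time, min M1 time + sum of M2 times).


LB1 = sum(M1 times) + min(M2 times) = 16 + 2 = 18
LB2 = min(M1 times) + sum(M2 times) = 1 + 33 = 34
Lower bound = max(LB1, LB2) = max(18, 34) = 34

34


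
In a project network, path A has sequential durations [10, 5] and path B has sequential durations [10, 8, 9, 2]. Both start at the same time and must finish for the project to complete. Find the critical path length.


Path A total = 10 + 5 = 15
Path B total = 10 + 8 + 9 + 2 = 29
Critical path = longest path = max(15, 29) = 29

29


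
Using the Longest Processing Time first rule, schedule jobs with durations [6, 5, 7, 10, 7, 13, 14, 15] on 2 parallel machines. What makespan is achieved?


Sort jobs in decreasing order (LPT): [15, 14, 13, 10, 7, 7, 6, 5]
Assign each job to the least loaded machine:
  Machine 1: jobs [15, 10, 7, 6], load = 38
  Machine 2: jobs [14, 13, 7, 5], load = 39
Makespan = max load = 39

39


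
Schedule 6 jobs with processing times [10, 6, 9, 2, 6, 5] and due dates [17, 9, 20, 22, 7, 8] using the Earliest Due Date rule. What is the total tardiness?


Sort by due date (EDD order): [(6, 7), (5, 8), (6, 9), (10, 17), (9, 20), (2, 22)]
Compute completion times and tardiness:
  Job 1: p=6, d=7, C=6, tardiness=max(0,6-7)=0
  Job 2: p=5, d=8, C=11, tardiness=max(0,11-8)=3
  Job 3: p=6, d=9, C=17, tardiness=max(0,17-9)=8
  Job 4: p=10, d=17, C=27, tardiness=max(0,27-17)=10
  Job 5: p=9, d=20, C=36, tardiness=max(0,36-20)=16
  Job 6: p=2, d=22, C=38, tardiness=max(0,38-22)=16
Total tardiness = 53

53


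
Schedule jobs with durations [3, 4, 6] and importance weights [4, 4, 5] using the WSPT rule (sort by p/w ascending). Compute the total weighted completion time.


Compute p/w ratios and sort ascending (WSPT): [(3, 4), (4, 4), (6, 5)]
Compute weighted completion times:
  Job (p=3,w=4): C=3, w*C=4*3=12
  Job (p=4,w=4): C=7, w*C=4*7=28
  Job (p=6,w=5): C=13, w*C=5*13=65
Total weighted completion time = 105

105


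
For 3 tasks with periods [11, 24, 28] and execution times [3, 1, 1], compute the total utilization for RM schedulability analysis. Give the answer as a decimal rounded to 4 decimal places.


Compute individual utilizations (exact fractions):
  Task 1: C/T = 3/11 (approx. 0.2727)
  Task 2: C/T = 1/24 (approx. 0.0417)
  Task 3: C/T = 1/28 (approx. 0.0357)
Total utilization U = 3/11 + 1/24 + 1/28 = 647/1848
Rounded to 4 decimal places: U = 0.3501
RM (Liu & Layland) bound for 3 tasks = 0.779763; compare with U = 647/1848 (approx. 0.350108)
U <= bound, so schedulable by RM sufficient condition.

0.3501


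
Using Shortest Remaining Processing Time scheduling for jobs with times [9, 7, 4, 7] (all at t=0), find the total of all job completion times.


Since all jobs arrive at t=0, SRPT equals SPT ordering.
SPT order: [4, 7, 7, 9]
Completion times:
  Job 1: p=4, C=4
  Job 2: p=7, C=11
  Job 3: p=7, C=18
  Job 4: p=9, C=27
Total completion time = 4 + 11 + 18 + 27 = 60

60


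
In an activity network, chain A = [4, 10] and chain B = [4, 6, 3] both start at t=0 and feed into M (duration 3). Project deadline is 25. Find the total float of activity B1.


Forward pass: ES(B1) = sum of predecessors on chain B = 0
EF = ES + duration = 0 + 4 = 4
Backward pass: LF(M) = deadline = 25; LS(M) = 25 - 3 = 22
LF(B1) = LS(M) - sum(successors on chain B) = 22 - 9 = 13
LS = LF - duration = 13 - 4 = 9
Total float = LS - ES = 9 - 0 = 9

9


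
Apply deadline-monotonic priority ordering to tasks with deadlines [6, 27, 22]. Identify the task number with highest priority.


Sort tasks by relative deadline (ascending):
  Task 1: deadline = 6
  Task 3: deadline = 22
  Task 2: deadline = 27
Priority order (highest first): [1, 3, 2]
Highest priority task = 1

1


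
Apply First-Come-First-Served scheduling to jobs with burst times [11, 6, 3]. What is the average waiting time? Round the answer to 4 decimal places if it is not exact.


FCFS order (as given): [11, 6, 3]
Waiting times:
  Job 1: wait = 0
  Job 2: wait = 11
  Job 3: wait = 17
Sum of waiting times = 28
Average waiting time = 28/3 = 9.3333

9.3333


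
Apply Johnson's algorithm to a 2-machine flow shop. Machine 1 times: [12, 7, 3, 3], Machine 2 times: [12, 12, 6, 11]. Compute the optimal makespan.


Apply Johnson's rule:
  Group 1 (a <= b): [(3, 3, 6), (4, 3, 11), (2, 7, 12), (1, 12, 12)]
  Group 2 (a > b): []
Optimal job order: [3, 4, 2, 1]
Schedule:
  Job 3: M1 done at 3, M2 done at 9
  Job 4: M1 done at 6, M2 done at 20
  Job 2: M1 done at 13, M2 done at 32
  Job 1: M1 done at 25, M2 done at 44
Makespan = 44

44


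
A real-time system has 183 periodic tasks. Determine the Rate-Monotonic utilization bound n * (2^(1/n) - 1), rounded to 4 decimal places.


Compute 2^(1/183) = 1.0037948719
Subtract 1: 1.0037948719 - 1 = 0.0037948719
Multiply by n: 183 * 0.0037948719 = 0.6944615577
Round to 4 dp: 0.6945

0.6945


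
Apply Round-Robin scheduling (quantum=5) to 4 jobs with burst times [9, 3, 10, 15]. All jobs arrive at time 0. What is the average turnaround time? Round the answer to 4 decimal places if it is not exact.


Time quantum = 5
Execution trace:
  J1 runs 5 units, time = 5
  J2 runs 3 units, time = 8
  J3 runs 5 units, time = 13
  J4 runs 5 units, time = 18
  J1 runs 4 units, time = 22
  J3 runs 5 units, time = 27
  J4 runs 5 units, time = 32
  J4 runs 5 units, time = 37
Finish times: [22, 8, 27, 37]
Average turnaround = 94/4 = 23.5

23.5


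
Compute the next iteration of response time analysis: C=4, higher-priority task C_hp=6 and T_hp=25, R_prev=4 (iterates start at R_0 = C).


R_next = C + ceil(R_prev / T_hp) * C_hp
ceil(4 / 25) = ceil(0.16) = 1
Interference = 1 * 6 = 6
R_next = 4 + 6 = 10

10


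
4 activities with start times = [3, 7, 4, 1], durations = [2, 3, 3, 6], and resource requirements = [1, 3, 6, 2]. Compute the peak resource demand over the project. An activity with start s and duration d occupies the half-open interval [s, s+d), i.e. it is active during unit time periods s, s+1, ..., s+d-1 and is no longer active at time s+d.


Each activity i is active on [start_i, start_i + duration_i).
Compute total resource usage per time slot:
  t=0: active resources = [], total = 0
  t=1: active resources = [2], total = 2
  t=2: active resources = [2], total = 2
  t=3: active resources = [1, 2], total = 3
  t=4: active resources = [1, 6, 2], total = 9
  t=5: active resources = [6, 2], total = 8
  t=6: active resources = [6, 2], total = 8
  t=7: active resources = [3], total = 3
  t=8: active resources = [3], total = 3
  t=9: active resources = [3], total = 3
Peak resource demand = 9

9


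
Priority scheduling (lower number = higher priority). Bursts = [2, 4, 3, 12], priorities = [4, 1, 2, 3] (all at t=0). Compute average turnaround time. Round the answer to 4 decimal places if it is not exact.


Sort by priority (ascending = highest first):
Order: [(1, 4), (2, 3), (3, 12), (4, 2)]
Completion times:
  Priority 1, burst=4, C=4
  Priority 2, burst=3, C=7
  Priority 3, burst=12, C=19
  Priority 4, burst=2, C=21
Average turnaround = 51/4 = 12.75

12.75


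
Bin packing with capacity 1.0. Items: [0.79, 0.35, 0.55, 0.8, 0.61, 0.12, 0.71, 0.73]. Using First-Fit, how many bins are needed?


Place items sequentially using First-Fit:
  Item 0.79 -> new Bin 1
  Item 0.35 -> new Bin 2
  Item 0.55 -> Bin 2 (now 0.9)
  Item 0.8 -> new Bin 3
  Item 0.61 -> new Bin 4
  Item 0.12 -> Bin 1 (now 0.91)
  Item 0.71 -> new Bin 5
  Item 0.73 -> new Bin 6
Total bins used = 6

6


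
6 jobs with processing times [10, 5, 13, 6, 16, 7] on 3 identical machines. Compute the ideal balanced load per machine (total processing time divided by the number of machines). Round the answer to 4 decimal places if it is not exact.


Total processing time = 10 + 5 + 13 + 6 + 16 + 7 = 57
Number of machines = 3
Ideal balanced load = 57 / 3 = 19.0

19.0


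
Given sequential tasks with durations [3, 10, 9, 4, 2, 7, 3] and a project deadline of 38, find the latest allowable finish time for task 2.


LF(activity 2) = deadline - sum of successor durations
Successors: activities 3 through 7 with durations [9, 4, 2, 7, 3]
Sum of successor durations = 25
LF = 38 - 25 = 13

13


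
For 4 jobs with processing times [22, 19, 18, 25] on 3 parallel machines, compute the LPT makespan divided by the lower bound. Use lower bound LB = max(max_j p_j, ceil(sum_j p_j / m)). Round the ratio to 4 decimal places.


LPT order: [25, 22, 19, 18]
Machine loads after assignment: [25, 22, 37]
LPT makespan = 37
Lower bound = max(max_job, ceil(total/3)) = max(25, 28) = 28
Ratio = 37 / 28 = 1.3214

1.3214


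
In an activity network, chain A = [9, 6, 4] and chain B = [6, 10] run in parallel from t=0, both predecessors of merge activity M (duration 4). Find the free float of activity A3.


ES(A3) = sum of predecessors on chain A = 15
EF(A3) = ES + duration = 15 + 4 = 19
Successor of A3 is M. ES(M) = max(sum(A), sum(B)) = max(19, 16) = 19
Free float = ES(successor) - EF(current) = 19 - 19 = 0

0


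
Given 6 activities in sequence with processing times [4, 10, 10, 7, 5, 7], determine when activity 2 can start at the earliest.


Activity 2 starts after activities 1 through 1 complete.
Predecessor durations: [4]
ES = 4 = 4

4


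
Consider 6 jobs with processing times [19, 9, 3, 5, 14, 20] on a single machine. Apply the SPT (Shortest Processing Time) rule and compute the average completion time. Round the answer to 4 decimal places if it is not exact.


Sort jobs by processing time (SPT order): [3, 5, 9, 14, 19, 20]
Compute completion times sequentially:
  Job 1: processing = 3, completes at 3
  Job 2: processing = 5, completes at 8
  Job 3: processing = 9, completes at 17
  Job 4: processing = 14, completes at 31
  Job 5: processing = 19, completes at 50
  Job 6: processing = 20, completes at 70
Sum of completion times = 179
Average completion time = 179/6 = 29.8333

29.8333


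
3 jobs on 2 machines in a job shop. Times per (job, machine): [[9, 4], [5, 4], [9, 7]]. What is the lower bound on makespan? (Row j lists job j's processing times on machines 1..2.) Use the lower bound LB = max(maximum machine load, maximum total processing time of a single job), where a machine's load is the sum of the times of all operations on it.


Machine loads:
  Machine 1: 9 + 5 + 9 = 23
  Machine 2: 4 + 4 + 7 = 15
Max machine load = 23
Job totals:
  Job 1: 13
  Job 2: 9
  Job 3: 16
Max job total = 16
Lower bound = max(23, 16) = 23

23


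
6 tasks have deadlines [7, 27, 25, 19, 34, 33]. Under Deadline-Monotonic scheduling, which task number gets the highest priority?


Sort tasks by relative deadline (ascending):
  Task 1: deadline = 7
  Task 4: deadline = 19
  Task 3: deadline = 25
  Task 2: deadline = 27
  Task 6: deadline = 33
  Task 5: deadline = 34
Priority order (highest first): [1, 4, 3, 2, 6, 5]
Highest priority task = 1

1


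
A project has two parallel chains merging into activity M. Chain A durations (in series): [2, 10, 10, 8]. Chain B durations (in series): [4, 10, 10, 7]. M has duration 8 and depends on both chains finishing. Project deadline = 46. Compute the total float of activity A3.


Forward pass: ES(A3) = sum of predecessors on chain A = 12
EF = ES + duration = 12 + 10 = 22
Backward pass: LF(M) = deadline = 46; LS(M) = 46 - 8 = 38
LF(A3) = LS(M) - sum(successors on chain A) = 38 - 8 = 30
LS = LF - duration = 30 - 10 = 20
Total float = LS - ES = 20 - 12 = 8

8


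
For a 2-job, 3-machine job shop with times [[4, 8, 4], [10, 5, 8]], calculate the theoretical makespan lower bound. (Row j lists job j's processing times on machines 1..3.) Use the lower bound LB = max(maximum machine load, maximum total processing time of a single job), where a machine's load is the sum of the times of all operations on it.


Machine loads:
  Machine 1: 4 + 10 = 14
  Machine 2: 8 + 5 = 13
  Machine 3: 4 + 8 = 12
Max machine load = 14
Job totals:
  Job 1: 16
  Job 2: 23
Max job total = 23
Lower bound = max(14, 23) = 23

23


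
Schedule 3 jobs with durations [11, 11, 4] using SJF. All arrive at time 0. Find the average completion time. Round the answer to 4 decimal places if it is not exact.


SJF order (ascending): [4, 11, 11]
Completion times:
  Job 1: burst=4, C=4
  Job 2: burst=11, C=15
  Job 3: burst=11, C=26
Average completion = 45/3 = 15.0

15.0


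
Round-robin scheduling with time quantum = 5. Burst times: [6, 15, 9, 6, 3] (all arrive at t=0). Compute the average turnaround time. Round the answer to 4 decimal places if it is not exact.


Time quantum = 5
Execution trace:
  J1 runs 5 units, time = 5
  J2 runs 5 units, time = 10
  J3 runs 5 units, time = 15
  J4 runs 5 units, time = 20
  J5 runs 3 units, time = 23
  J1 runs 1 units, time = 24
  J2 runs 5 units, time = 29
  J3 runs 4 units, time = 33
  J4 runs 1 units, time = 34
  J2 runs 5 units, time = 39
Finish times: [24, 39, 33, 34, 23]
Average turnaround = 153/5 = 30.6

30.6


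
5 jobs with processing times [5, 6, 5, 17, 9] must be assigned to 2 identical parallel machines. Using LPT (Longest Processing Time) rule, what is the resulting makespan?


Sort jobs in decreasing order (LPT): [17, 9, 6, 5, 5]
Assign each job to the least loaded machine:
  Machine 1: jobs [17, 5], load = 22
  Machine 2: jobs [9, 6, 5], load = 20
Makespan = max load = 22

22


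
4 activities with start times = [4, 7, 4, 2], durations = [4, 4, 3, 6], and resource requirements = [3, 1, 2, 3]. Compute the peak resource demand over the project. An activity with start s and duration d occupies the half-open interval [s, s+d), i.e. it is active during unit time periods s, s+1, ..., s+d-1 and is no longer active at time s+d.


Each activity i is active on [start_i, start_i + duration_i).
Compute total resource usage per time slot:
  t=0: active resources = [], total = 0
  t=1: active resources = [], total = 0
  t=2: active resources = [3], total = 3
  t=3: active resources = [3], total = 3
  t=4: active resources = [3, 2, 3], total = 8
  t=5: active resources = [3, 2, 3], total = 8
  t=6: active resources = [3, 2, 3], total = 8
  t=7: active resources = [3, 1, 3], total = 7
  t=8: active resources = [1], total = 1
  t=9: active resources = [1], total = 1
  t=10: active resources = [1], total = 1
Peak resource demand = 8

8


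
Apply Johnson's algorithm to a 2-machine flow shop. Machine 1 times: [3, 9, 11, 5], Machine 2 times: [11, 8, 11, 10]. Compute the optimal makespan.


Apply Johnson's rule:
  Group 1 (a <= b): [(1, 3, 11), (4, 5, 10), (3, 11, 11)]
  Group 2 (a > b): [(2, 9, 8)]
Optimal job order: [1, 4, 3, 2]
Schedule:
  Job 1: M1 done at 3, M2 done at 14
  Job 4: M1 done at 8, M2 done at 24
  Job 3: M1 done at 19, M2 done at 35
  Job 2: M1 done at 28, M2 done at 43
Makespan = 43

43


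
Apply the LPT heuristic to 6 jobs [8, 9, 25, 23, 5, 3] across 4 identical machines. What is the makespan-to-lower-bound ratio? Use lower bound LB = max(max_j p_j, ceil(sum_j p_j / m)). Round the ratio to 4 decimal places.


LPT order: [25, 23, 9, 8, 5, 3]
Machine loads after assignment: [25, 23, 12, 13]
LPT makespan = 25
Lower bound = max(max_job, ceil(total/4)) = max(25, 19) = 25
Ratio = 25 / 25 = 1.0

1.0


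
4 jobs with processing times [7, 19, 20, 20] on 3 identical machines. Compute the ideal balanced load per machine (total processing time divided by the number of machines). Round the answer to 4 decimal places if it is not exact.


Total processing time = 7 + 19 + 20 + 20 = 66
Number of machines = 3
Ideal balanced load = 66 / 3 = 22.0

22.0


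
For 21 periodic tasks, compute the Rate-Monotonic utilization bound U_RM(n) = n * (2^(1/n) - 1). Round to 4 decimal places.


Compute 2^(1/21) = 1.0335577830
Subtract 1: 1.0335577830 - 1 = 0.0335577830
Multiply by n: 21 * 0.0335577830 = 0.7047134430
Round to 4 dp: 0.7047

0.7047


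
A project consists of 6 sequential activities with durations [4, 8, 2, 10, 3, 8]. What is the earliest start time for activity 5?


Activity 5 starts after activities 1 through 4 complete.
Predecessor durations: [4, 8, 2, 10]
ES = 4 + 8 + 2 + 10 = 24

24


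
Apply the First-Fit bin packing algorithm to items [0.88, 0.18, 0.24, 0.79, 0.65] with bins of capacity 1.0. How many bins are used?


Place items sequentially using First-Fit:
  Item 0.88 -> new Bin 1
  Item 0.18 -> new Bin 2
  Item 0.24 -> Bin 2 (now 0.42)
  Item 0.79 -> new Bin 3
  Item 0.65 -> new Bin 4
Total bins used = 4

4


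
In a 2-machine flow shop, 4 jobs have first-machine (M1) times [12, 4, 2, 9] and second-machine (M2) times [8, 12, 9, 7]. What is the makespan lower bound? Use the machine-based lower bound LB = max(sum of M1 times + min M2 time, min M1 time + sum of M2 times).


LB1 = sum(M1 times) + min(M2 times) = 27 + 7 = 34
LB2 = min(M1 times) + sum(M2 times) = 2 + 36 = 38
Lower bound = max(LB1, LB2) = max(34, 38) = 38

38


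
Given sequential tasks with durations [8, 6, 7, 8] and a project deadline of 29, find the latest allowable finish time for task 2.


LF(activity 2) = deadline - sum of successor durations
Successors: activities 3 through 4 with durations [7, 8]
Sum of successor durations = 15
LF = 29 - 15 = 14

14


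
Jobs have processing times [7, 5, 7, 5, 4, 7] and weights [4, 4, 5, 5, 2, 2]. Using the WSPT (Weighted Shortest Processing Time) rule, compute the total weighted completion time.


Compute p/w ratios and sort ascending (WSPT): [(5, 5), (5, 4), (7, 5), (7, 4), (4, 2), (7, 2)]
Compute weighted completion times:
  Job (p=5,w=5): C=5, w*C=5*5=25
  Job (p=5,w=4): C=10, w*C=4*10=40
  Job (p=7,w=5): C=17, w*C=5*17=85
  Job (p=7,w=4): C=24, w*C=4*24=96
  Job (p=4,w=2): C=28, w*C=2*28=56
  Job (p=7,w=2): C=35, w*C=2*35=70
Total weighted completion time = 372

372


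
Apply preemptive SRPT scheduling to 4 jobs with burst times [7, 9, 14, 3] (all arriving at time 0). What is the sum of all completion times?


Since all jobs arrive at t=0, SRPT equals SPT ordering.
SPT order: [3, 7, 9, 14]
Completion times:
  Job 1: p=3, C=3
  Job 2: p=7, C=10
  Job 3: p=9, C=19
  Job 4: p=14, C=33
Total completion time = 3 + 10 + 19 + 33 = 65

65


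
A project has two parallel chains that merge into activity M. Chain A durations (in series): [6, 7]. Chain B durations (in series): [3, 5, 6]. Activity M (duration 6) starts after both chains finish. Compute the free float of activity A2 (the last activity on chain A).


ES(A2) = sum of predecessors on chain A = 6
EF(A2) = ES + duration = 6 + 7 = 13
Successor of A2 is M. ES(M) = max(sum(A), sum(B)) = max(13, 14) = 14
Free float = ES(successor) - EF(current) = 14 - 13 = 1

1


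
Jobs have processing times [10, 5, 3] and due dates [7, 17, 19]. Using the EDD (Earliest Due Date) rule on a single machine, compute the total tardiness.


Sort by due date (EDD order): [(10, 7), (5, 17), (3, 19)]
Compute completion times and tardiness:
  Job 1: p=10, d=7, C=10, tardiness=max(0,10-7)=3
  Job 2: p=5, d=17, C=15, tardiness=max(0,15-17)=0
  Job 3: p=3, d=19, C=18, tardiness=max(0,18-19)=0
Total tardiness = 3

3


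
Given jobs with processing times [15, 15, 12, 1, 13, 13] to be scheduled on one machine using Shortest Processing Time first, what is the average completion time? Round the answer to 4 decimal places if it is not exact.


Sort jobs by processing time (SPT order): [1, 12, 13, 13, 15, 15]
Compute completion times sequentially:
  Job 1: processing = 1, completes at 1
  Job 2: processing = 12, completes at 13
  Job 3: processing = 13, completes at 26
  Job 4: processing = 13, completes at 39
  Job 5: processing = 15, completes at 54
  Job 6: processing = 15, completes at 69
Sum of completion times = 202
Average completion time = 202/6 = 33.6667

33.6667


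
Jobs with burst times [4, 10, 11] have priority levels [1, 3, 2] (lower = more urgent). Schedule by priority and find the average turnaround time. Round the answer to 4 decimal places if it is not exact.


Sort by priority (ascending = highest first):
Order: [(1, 4), (2, 11), (3, 10)]
Completion times:
  Priority 1, burst=4, C=4
  Priority 2, burst=11, C=15
  Priority 3, burst=10, C=25
Average turnaround = 44/3 = 14.6667

14.6667


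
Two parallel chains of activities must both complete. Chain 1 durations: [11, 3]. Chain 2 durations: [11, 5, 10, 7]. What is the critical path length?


Path A total = 11 + 3 = 14
Path B total = 11 + 5 + 10 + 7 = 33
Critical path = longest path = max(14, 33) = 33

33


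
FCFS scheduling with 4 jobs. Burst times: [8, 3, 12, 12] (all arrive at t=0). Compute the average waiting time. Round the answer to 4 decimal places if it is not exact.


FCFS order (as given): [8, 3, 12, 12]
Waiting times:
  Job 1: wait = 0
  Job 2: wait = 8
  Job 3: wait = 11
  Job 4: wait = 23
Sum of waiting times = 42
Average waiting time = 42/4 = 10.5

10.5


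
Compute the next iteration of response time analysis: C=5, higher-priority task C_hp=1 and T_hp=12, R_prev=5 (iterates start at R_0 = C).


R_next = C + ceil(R_prev / T_hp) * C_hp
ceil(5 / 12) = ceil(0.4167) = 1
Interference = 1 * 1 = 1
R_next = 5 + 1 = 6

6


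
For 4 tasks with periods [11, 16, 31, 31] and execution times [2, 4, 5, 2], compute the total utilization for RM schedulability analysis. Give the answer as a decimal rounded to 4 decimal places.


Compute individual utilizations (exact fractions):
  Task 1: C/T = 2/11 (approx. 0.1818)
  Task 2: C/T = 4/16 = 1/4 (approx. 0.25)
  Task 3: C/T = 5/31 (approx. 0.1613)
  Task 4: C/T = 2/31 (approx. 0.0645)
Total utilization U = 2/11 + 1/4 + 5/31 + 2/31 = 897/1364
Rounded to 4 decimal places: U = 0.6576
RM (Liu & Layland) bound for 4 tasks = 0.756828; compare with U = 897/1364 (approx. 0.657625)
U <= bound, so schedulable by RM sufficient condition.

0.6576


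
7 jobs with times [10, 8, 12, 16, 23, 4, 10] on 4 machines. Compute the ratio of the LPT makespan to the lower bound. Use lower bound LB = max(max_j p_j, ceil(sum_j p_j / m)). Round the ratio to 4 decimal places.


LPT order: [23, 16, 12, 10, 10, 8, 4]
Machine loads after assignment: [23, 20, 20, 20]
LPT makespan = 23
Lower bound = max(max_job, ceil(total/4)) = max(23, 21) = 23
Ratio = 23 / 23 = 1.0

1.0
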